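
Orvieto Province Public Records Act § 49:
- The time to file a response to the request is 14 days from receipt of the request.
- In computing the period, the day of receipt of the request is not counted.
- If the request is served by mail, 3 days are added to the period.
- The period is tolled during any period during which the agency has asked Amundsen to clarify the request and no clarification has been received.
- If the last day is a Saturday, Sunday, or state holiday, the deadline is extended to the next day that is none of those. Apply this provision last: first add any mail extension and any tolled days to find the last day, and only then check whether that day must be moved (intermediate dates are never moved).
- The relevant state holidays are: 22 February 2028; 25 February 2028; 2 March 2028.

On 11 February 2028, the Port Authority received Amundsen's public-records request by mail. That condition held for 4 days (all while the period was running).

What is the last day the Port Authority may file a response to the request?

14 days after 11 February 2028 is February 25, 2028.
Service was by mail, adding 3 days: February 25, 2028 + 3 days = February 28, 2028.
Tolling adds 4 days: February 28, 2028 + 4 days = March 3, 2028.
March 3, 2028 is a Friday and not a state holiday, so no extension applies.

March 3, 2028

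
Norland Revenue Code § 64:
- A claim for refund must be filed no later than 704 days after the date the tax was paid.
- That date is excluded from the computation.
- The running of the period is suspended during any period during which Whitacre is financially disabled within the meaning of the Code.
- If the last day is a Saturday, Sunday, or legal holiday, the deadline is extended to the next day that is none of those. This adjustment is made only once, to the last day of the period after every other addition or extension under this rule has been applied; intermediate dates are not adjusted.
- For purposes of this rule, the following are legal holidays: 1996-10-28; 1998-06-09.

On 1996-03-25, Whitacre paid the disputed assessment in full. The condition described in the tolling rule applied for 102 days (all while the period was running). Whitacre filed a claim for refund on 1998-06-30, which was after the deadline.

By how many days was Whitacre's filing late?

704 days after 1996-03-25 is February 27, 1998.
Tolling adds 102 days: February 27, 1998 + 102 days = June 9, 1998.
June 9, 1998 is a listed holiday. The next qualifying day is June 10, 1998.
The deadline is June 10, 1998; from June 10, 1998 to June 30, 1998 is 20 days.

20 days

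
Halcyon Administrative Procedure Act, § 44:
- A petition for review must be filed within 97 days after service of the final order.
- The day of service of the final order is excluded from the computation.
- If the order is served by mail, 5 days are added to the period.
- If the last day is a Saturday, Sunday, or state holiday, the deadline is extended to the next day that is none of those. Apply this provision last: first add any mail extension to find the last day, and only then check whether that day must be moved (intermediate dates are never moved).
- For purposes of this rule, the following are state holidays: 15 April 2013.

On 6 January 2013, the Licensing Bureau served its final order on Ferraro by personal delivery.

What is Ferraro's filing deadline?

97 days after 6 January 2013 is April 13, 2013.
Service was not by mail, so no mail extension applies.
April 13, 2013 is Saturday; April 14, 2013 is Sunday; April 15, 2013 is a listed holiday. The next qualifying day is April 16, 2013.

April 16, 2013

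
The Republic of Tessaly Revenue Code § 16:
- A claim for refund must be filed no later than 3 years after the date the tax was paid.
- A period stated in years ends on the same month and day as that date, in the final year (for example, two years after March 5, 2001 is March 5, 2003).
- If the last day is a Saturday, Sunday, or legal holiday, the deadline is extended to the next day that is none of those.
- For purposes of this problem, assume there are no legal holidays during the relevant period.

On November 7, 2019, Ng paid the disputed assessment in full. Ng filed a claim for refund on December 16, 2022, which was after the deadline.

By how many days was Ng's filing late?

3 years after November 7, 2019 is November 7, 2022.
November 7, 2022 is a Monday and not a legal holiday, so no extension applies.
The deadline is November 7, 2022; from November 7, 2022 to December 16, 2022 is 39 days.

39 days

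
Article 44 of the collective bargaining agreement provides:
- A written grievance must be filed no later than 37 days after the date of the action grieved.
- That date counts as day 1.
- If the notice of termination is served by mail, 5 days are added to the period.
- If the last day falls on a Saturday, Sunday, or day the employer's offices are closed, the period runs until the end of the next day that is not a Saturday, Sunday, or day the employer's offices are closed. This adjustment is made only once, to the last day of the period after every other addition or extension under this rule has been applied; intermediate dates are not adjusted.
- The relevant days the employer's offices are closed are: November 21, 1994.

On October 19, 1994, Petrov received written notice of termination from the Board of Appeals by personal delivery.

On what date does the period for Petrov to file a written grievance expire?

November 24, 1994

Counting October 19, 1994 as day 1, day 37 is November 24, 1994.
Service was not by mail, so no mail extension applies.
November 24, 1994 is a Thursday and not a day the employer's offices are closed, so no extension applies.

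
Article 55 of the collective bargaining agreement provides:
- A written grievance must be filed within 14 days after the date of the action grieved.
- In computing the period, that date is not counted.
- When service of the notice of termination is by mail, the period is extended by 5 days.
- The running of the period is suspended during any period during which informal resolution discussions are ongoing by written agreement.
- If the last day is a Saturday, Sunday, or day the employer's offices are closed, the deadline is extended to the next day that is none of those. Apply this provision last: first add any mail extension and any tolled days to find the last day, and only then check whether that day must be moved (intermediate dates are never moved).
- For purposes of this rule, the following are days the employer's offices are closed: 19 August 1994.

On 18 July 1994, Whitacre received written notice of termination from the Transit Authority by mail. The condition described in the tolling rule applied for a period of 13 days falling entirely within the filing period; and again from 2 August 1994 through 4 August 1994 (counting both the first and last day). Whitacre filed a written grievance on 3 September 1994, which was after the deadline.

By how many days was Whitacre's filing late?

12 days

14 days after 18 July 1994 is August 1, 1994.
Service was by mail, adding 5 days: August 1, 1994 + 5 days = August 6, 1994.
Tolling adds 13 days: August 6, 1994 + 13 days = August 19, 1994.
From August 2, 1994 through August 4, 1994 inclusive is 3 days; tolling adds 3 days: August 19, 1994 + 3 days = August 22, 1994.
August 22, 1994 is a Monday and not a day the employer's offices are closed, so no extension applies.
The deadline is August 22, 1994; from August 22, 1994 to September 3, 1994 is 12 days.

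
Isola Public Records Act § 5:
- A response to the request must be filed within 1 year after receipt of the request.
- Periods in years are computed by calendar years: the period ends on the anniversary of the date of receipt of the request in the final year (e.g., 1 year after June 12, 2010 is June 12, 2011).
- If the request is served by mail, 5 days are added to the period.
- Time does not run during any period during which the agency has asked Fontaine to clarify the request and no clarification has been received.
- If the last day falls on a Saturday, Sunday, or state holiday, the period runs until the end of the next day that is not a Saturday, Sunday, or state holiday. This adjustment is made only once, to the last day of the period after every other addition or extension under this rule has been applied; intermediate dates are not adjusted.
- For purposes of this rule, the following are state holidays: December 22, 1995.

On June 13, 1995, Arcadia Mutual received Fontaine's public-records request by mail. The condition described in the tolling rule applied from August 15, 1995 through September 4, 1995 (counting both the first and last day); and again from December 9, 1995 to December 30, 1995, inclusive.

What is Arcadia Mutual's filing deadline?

1 year after June 13, 1995 is June 13, 1996.
Service was by mail, adding 5 days: June 13, 1996 + 5 days = June 18, 1996.
From August 15, 1995 through September 4, 1995 inclusive is 21 days; tolling adds 21 days: June 18, 1996 + 21 days = July 9, 1996.
From December 9, 1995 through December 30, 1995 inclusive is 22 days; tolling adds 22 days: July 9, 1996 + 22 days = July 31, 1996.
July 31, 1996 is a Wednesday and not a state holiday, so no extension applies.

July 31, 1996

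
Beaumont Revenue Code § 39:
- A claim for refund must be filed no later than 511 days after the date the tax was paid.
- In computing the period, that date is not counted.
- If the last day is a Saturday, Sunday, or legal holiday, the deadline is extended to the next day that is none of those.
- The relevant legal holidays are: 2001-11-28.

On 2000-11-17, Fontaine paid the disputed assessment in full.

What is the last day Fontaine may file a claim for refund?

April 12, 2002

511 days after 2000-11-17 is April 12, 2002.
April 12, 2002 is a Friday and not a legal holiday, so no extension applies.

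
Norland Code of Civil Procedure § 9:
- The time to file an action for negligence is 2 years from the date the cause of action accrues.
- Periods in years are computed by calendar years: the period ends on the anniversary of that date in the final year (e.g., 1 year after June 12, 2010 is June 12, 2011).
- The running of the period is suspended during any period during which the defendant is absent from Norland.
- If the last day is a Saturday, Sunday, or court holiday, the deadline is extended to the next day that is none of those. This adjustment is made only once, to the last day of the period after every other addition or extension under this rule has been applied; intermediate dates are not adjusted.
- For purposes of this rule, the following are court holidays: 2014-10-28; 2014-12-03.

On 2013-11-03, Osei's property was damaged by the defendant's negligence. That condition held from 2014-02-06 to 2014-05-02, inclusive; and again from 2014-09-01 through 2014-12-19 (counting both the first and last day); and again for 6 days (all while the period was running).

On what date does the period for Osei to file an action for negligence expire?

2 years after 2013-11-03 is November 3, 2015.
From February 6, 2014 through May 2, 2014 inclusive is 86 days; tolling adds 86 days: November 3, 2015 + 86 days = January 28, 2016.
From September 1, 2014 through December 19, 2014 inclusive is 110 days; tolling adds 110 days: January 28, 2016 + 110 days = May 17, 2016.
Tolling adds 6 days: May 17, 2016 + 6 days = May 23, 2016.
May 23, 2016 is a Monday and not a court holiday, so no extension applies.

May 23, 2016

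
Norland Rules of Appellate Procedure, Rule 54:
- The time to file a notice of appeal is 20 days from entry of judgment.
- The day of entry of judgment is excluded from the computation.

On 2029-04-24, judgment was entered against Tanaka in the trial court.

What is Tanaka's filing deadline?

20 days after 2029-04-24 is May 14, 2029.

May 14, 2029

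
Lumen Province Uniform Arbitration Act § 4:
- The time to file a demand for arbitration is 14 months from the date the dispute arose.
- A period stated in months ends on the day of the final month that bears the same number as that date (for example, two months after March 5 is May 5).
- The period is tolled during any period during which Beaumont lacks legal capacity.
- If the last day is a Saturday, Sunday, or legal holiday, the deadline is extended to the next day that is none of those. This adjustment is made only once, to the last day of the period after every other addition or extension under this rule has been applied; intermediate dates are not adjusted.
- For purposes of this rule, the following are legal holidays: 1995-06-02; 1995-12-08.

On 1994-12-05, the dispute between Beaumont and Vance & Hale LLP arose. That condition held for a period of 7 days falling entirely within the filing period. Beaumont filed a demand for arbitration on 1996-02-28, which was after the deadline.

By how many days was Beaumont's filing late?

16 days

14 months after 1994-12-05 is February 5, 1996.
Tolling adds 7 days: February 5, 1996 + 7 days = February 12, 1996.
February 12, 1996 is a Monday and not a legal holiday, so no extension applies.
The deadline is February 12, 1996; from February 12, 1996 to February 28, 1996 is 16 days.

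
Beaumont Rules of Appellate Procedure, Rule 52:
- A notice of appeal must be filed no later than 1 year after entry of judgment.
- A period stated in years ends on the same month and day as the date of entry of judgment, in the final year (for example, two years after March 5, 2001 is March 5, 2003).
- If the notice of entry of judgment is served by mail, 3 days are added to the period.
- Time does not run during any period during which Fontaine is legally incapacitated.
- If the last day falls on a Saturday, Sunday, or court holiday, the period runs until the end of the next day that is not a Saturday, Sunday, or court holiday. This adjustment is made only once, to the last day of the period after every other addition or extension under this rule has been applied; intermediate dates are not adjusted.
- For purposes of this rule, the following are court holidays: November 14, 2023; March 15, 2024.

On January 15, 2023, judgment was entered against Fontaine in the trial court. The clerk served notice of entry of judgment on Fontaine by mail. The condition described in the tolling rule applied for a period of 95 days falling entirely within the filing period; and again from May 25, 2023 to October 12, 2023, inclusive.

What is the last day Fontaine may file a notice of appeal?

1 year after January 15, 2023 is January 15, 2024.
Service was by mail, adding 3 days: January 15, 2024 + 3 days = January 18, 2024.
Tolling adds 95 days: January 18, 2024 + 95 days = April 22, 2024.
From May 25, 2023 through October 12, 2023 inclusive is 141 days; tolling adds 141 days: April 22, 2024 + 141 days = September 10, 2024.
September 10, 2024 is a Tuesday and not a court holiday, so no extension applies.

September 10, 2024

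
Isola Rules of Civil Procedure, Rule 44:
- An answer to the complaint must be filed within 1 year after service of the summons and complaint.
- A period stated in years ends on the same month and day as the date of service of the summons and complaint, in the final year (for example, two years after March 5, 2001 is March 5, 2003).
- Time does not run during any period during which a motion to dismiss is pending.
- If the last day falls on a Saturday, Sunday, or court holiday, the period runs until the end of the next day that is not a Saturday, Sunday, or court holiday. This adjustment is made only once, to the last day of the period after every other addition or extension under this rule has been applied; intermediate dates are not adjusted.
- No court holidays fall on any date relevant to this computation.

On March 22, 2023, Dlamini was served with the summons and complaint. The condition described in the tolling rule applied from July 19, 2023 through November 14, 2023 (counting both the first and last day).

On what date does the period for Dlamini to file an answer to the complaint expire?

July 19, 2024

1 year after March 22, 2023 is March 22, 2024.
From July 19, 2023 through November 14, 2023 inclusive is 119 days; tolling adds 119 days: March 22, 2024 + 119 days = July 19, 2024.
July 19, 2024 is a Friday and not a court holiday, so no extension applies.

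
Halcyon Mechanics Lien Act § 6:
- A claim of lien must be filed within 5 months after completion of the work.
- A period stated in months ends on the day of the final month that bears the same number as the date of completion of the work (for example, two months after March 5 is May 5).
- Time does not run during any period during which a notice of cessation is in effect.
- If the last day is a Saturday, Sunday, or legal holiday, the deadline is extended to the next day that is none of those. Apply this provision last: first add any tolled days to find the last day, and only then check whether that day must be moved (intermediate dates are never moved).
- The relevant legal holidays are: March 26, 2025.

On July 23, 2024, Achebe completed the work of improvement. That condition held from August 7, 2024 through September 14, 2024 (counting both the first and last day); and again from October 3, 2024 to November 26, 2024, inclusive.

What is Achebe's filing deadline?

March 27, 2025

5 months after July 23, 2024 is December 23, 2024.
From August 7, 2024 through September 14, 2024 inclusive is 39 days; tolling adds 39 days: December 23, 2024 + 39 days = January 31, 2025.
From October 3, 2024 through November 26, 2024 inclusive is 55 days; tolling adds 55 days: January 31, 2025 + 55 days = March 27, 2025.
March 27, 2025 is a Thursday and not a legal holiday, so no extension applies.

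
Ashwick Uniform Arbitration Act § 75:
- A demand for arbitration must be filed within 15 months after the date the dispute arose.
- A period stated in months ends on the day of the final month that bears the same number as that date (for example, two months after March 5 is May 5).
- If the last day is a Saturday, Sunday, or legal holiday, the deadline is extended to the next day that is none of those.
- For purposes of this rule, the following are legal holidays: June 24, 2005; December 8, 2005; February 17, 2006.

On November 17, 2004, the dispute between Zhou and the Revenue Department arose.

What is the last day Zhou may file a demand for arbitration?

February 20, 2006

15 months after November 17, 2004 is February 17, 2006.
February 17, 2006 is a listed holiday; February 18, 2006 is Saturday; February 19, 2006 is Sunday. The next qualifying day is February 20, 2006.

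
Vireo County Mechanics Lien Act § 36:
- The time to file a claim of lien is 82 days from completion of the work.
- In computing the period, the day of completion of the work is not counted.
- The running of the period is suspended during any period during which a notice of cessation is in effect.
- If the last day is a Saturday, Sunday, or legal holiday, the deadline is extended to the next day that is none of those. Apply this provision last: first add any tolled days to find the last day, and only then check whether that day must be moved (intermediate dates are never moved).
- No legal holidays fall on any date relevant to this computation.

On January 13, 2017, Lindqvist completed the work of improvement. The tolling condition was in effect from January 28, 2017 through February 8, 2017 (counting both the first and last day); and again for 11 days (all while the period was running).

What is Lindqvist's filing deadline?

April 28, 2017

82 days after January 13, 2017 is April 5, 2017.
From January 28, 2017 through February 8, 2017 inclusive is 12 days; tolling adds 12 days: April 5, 2017 + 12 days = April 17, 2017.
Tolling adds 11 days: April 17, 2017 + 11 days = April 28, 2017.
April 28, 2017 is a Friday and not a legal holiday, so no extension applies.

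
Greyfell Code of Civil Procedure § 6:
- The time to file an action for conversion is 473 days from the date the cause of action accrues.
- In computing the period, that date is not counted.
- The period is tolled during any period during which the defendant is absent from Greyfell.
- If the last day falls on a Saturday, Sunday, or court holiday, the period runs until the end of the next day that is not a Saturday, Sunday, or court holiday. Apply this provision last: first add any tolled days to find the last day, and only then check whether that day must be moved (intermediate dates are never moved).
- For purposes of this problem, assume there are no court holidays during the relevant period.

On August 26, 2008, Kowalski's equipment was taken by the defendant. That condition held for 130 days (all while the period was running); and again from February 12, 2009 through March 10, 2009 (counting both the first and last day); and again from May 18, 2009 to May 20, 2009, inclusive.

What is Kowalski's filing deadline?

May 21, 2010

473 days after August 26, 2008 is December 12, 2009.
Tolling adds 130 days: December 12, 2009 + 130 days = April 21, 2010.
From February 12, 2009 through March 10, 2009 inclusive is 27 days; tolling adds 27 days: April 21, 2010 + 27 days = May 18, 2010.
From May 18, 2009 through May 20, 2009 inclusive is 3 days; tolling adds 3 days: May 18, 2010 + 3 days = May 21, 2010.
May 21, 2010 is a Friday and not a court holiday, so no extension applies.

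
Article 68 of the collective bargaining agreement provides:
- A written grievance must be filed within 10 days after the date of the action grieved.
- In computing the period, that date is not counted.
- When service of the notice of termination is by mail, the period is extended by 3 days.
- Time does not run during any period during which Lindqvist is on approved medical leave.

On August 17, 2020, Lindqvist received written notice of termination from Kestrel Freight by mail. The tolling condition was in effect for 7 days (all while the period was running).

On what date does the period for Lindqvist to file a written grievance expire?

10 days after August 17, 2020 is August 27, 2020.
Service was by mail, adding 3 days: August 27, 2020 + 3 days = August 30, 2020.
Tolling adds 7 days: August 30, 2020 + 7 days = September 6, 2020.

September 6, 2020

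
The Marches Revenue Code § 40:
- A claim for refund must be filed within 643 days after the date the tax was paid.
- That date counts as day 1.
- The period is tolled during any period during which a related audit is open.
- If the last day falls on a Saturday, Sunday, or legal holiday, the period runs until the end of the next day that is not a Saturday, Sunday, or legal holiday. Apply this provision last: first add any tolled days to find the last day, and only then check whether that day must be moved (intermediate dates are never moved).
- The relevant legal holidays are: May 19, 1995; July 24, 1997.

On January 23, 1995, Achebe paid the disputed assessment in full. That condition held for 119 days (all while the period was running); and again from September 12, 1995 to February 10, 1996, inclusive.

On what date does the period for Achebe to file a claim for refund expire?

July 25, 1997

Counting January 23, 1995 as day 1, day 643 is October 26, 1996.
Tolling adds 119 days: October 26, 1996 + 119 days = February 22, 1997.
From September 12, 1995 through February 10, 1996 inclusive is 152 days; tolling adds 152 days: February 22, 1997 + 152 days = July 24, 1997.
July 24, 1997 is a listed holiday. The next qualifying day is July 25, 1997.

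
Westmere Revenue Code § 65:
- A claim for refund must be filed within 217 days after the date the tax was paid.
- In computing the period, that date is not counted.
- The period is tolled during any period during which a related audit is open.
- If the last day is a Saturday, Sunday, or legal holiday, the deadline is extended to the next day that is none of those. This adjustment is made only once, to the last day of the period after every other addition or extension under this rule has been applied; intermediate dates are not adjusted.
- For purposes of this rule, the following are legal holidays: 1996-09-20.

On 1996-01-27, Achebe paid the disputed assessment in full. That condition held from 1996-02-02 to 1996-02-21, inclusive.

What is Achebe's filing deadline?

217 days after 1996-01-27 is August 31, 1996.
From February 2, 1996 through February 21, 1996 inclusive is 20 days; tolling adds 20 days: August 31, 1996 + 20 days = September 20, 1996.
September 20, 1996 is a listed holiday; September 21, 1996 is Saturday; September 22, 1996 is Sunday. The next qualifying day is September 23, 1996.

September 23, 1996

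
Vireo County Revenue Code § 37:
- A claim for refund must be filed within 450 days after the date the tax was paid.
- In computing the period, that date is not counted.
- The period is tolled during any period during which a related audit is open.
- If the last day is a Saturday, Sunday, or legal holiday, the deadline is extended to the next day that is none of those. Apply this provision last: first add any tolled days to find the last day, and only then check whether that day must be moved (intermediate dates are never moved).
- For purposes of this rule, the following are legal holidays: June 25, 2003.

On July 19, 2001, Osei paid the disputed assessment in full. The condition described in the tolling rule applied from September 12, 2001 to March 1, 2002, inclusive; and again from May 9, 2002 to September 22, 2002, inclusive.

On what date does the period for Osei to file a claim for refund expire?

450 days after July 19, 2001 is October 12, 2002.
From September 12, 2001 through March 1, 2002 inclusive is 171 days; tolling adds 171 days: October 12, 2002 + 171 days = April 1, 2003.
From May 9, 2002 through September 22, 2002 inclusive is 137 days; tolling adds 137 days: April 1, 2003 + 137 days = August 16, 2003.
August 16, 2003 is Saturday; August 17, 2003 is Sunday. The next qualifying day is August 18, 2003.

August 18, 2003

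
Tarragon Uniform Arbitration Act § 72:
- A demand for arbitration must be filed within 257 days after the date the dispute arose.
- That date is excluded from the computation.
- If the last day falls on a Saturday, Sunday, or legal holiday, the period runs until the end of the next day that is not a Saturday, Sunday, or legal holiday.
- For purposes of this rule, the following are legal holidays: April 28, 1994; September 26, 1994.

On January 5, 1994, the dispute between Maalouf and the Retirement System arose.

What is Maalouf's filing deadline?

257 days after January 5, 1994 is September 19, 1994.
September 19, 1994 is a Monday and not a legal holiday, so no extension applies.

September 19, 1994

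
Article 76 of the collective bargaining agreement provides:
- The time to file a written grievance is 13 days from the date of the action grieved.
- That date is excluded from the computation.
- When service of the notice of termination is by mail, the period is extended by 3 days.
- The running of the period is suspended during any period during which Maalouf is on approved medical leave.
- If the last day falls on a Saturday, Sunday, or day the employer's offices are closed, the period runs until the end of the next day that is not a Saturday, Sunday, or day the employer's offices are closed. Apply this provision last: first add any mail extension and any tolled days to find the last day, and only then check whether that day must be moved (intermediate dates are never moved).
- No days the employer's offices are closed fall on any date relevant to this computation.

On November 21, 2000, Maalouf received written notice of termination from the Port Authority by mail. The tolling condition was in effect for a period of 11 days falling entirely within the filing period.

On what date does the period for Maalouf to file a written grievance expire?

13 days after November 21, 2000 is December 4, 2000.
Service was by mail, adding 3 days: December 4, 2000 + 3 days = December 7, 2000.
Tolling adds 11 days: December 7, 2000 + 11 days = December 18, 2000.
December 18, 2000 is a Monday and not a day the employer's offices are closed, so no extension applies.

December 18, 2000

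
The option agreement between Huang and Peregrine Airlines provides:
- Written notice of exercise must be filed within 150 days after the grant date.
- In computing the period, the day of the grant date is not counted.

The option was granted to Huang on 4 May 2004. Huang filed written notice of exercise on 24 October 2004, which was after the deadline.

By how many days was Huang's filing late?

150 days after 4 May 2004 is October 1, 2004.
The deadline is October 1, 2004; from October 1, 2004 to October 24, 2004 is 23 days.

23 days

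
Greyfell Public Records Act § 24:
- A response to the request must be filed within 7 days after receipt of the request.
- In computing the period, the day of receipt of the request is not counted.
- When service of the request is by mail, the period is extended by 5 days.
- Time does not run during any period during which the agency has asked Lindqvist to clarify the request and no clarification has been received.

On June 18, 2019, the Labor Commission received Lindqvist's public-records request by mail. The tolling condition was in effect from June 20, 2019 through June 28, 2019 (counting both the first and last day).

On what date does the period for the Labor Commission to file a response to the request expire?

7 days after June 18, 2019 is June 25, 2019.
Service was by mail, adding 5 days: June 25, 2019 + 5 days = June 30, 2019.
From June 20, 2019 through June 28, 2019 inclusive is 9 days; tolling adds 9 days: June 30, 2019 + 9 days = July 9, 2019.

July 9, 2019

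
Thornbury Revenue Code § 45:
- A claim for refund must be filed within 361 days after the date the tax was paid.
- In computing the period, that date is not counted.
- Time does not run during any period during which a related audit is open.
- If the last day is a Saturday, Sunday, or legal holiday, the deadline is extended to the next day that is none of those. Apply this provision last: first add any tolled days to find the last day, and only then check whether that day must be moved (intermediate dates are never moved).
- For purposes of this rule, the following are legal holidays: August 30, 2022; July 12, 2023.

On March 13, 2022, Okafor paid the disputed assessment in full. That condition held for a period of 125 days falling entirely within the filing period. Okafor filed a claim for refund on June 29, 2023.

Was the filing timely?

361 days after March 13, 2022 is March 9, 2023.
Tolling adds 125 days: March 9, 2023 + 125 days = July 12, 2023.
July 12, 2023 is a listed holiday. The next qualifying day is July 13, 2023.
The deadline is July 13, 2023; the filing on June 29, 2023 is on or before that date.

Yes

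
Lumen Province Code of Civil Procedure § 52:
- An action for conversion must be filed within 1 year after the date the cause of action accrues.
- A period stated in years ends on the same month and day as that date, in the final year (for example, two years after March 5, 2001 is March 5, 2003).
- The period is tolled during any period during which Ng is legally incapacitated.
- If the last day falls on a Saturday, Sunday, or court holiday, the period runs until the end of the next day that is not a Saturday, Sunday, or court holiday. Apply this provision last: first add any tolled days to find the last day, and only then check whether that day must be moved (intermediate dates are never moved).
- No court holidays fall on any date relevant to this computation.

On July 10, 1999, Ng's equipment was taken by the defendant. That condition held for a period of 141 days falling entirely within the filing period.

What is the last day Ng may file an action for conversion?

1 year after July 10, 1999 is July 10, 2000.
Tolling adds 141 days: July 10, 2000 + 141 days = November 28, 2000.
November 28, 2000 is a Tuesday and not a court holiday, so no extension applies.

November 28, 2000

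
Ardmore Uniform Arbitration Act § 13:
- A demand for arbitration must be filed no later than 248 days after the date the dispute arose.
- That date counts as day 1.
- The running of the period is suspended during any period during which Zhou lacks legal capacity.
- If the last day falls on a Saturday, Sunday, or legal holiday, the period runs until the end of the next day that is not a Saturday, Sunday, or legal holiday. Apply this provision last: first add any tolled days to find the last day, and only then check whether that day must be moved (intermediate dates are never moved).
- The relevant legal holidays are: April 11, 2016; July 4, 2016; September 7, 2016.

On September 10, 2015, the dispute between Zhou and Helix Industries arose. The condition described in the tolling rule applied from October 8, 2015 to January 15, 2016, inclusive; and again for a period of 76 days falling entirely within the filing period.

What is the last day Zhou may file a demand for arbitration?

November 7, 2016

Counting September 10, 2015 as day 1, day 248 is May 14, 2016.
From October 8, 2015 through January 15, 2016 inclusive is 100 days; tolling adds 100 days: May 14, 2016 + 100 days = August 22, 2016.
Tolling adds 76 days: August 22, 2016 + 76 days = November 6, 2016.
November 6, 2016 is Sunday. The next qualifying day is November 7, 2016.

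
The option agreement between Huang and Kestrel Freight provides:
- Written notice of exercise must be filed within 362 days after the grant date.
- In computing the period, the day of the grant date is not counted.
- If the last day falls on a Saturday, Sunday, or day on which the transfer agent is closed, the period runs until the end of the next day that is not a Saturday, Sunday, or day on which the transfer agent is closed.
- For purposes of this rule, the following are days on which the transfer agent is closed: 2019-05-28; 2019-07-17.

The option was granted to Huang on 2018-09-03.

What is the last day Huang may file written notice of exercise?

362 days after 2018-09-03 is August 31, 2019.
August 31, 2019 is Saturday; September 1, 2019 is Sunday. The next qualifying day is September 2, 2019.

September 2, 2019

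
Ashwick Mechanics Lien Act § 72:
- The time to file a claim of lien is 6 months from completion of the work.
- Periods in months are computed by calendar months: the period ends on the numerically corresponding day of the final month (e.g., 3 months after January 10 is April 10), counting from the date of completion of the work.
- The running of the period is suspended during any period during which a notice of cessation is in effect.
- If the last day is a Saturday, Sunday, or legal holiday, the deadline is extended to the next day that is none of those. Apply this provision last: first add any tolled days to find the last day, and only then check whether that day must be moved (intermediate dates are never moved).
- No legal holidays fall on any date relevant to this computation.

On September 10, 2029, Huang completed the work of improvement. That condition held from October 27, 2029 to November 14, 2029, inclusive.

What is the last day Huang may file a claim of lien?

6 months after September 10, 2029 is March 10, 2030.
From October 27, 2029 through November 14, 2029 inclusive is 19 days; tolling adds 19 days: March 10, 2030 + 19 days = March 29, 2030.
March 29, 2030 is a Friday and not a legal holiday, so no extension applies.

March 29, 2030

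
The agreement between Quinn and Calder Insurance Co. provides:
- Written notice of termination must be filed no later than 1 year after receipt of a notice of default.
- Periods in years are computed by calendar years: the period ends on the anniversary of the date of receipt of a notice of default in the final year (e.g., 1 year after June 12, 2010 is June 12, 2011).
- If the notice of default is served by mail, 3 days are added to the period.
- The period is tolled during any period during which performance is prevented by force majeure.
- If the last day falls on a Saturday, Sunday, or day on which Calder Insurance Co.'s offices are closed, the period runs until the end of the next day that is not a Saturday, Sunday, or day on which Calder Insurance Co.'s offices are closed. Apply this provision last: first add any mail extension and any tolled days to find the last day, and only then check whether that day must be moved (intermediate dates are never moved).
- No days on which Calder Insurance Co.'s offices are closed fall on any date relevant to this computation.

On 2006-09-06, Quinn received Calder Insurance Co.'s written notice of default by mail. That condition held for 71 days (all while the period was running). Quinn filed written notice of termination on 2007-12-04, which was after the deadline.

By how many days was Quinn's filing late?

1 year after 2006-09-06 is September 6, 2007.
Service was by mail, adding 3 days: September 6, 2007 + 3 days = September 9, 2007.
Tolling adds 71 days: September 9, 2007 + 71 days = November 19, 2007.
November 19, 2007 is a Monday and not a day on which Calder Insurance Co.'s offices are closed, so no extension applies.
The deadline is November 19, 2007; from November 19, 2007 to December 4, 2007 is 15 days.

15 days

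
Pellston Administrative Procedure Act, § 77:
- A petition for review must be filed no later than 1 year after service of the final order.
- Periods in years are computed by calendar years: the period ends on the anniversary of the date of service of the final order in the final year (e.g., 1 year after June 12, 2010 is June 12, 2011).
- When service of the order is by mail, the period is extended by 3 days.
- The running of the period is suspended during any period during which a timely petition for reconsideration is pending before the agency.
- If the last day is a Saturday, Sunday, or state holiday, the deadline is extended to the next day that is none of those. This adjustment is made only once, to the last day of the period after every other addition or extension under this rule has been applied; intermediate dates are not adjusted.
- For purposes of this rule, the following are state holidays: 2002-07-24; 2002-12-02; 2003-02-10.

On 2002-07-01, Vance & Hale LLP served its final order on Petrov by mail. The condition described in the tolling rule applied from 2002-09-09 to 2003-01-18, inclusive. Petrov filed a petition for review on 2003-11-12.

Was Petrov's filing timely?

Yes

1 year after 2002-07-01 is July 1, 2003.
Service was by mail, adding 3 days: July 1, 2003 + 3 days = July 4, 2003.
From September 9, 2002 through January 18, 2003 inclusive is 132 days; tolling adds 132 days: July 4, 2003 + 132 days = November 13, 2003.
November 13, 2003 is a Thursday and not a state holiday, so no extension applies.
The deadline is November 13, 2003; the filing on November 12, 2003 is on or before that date.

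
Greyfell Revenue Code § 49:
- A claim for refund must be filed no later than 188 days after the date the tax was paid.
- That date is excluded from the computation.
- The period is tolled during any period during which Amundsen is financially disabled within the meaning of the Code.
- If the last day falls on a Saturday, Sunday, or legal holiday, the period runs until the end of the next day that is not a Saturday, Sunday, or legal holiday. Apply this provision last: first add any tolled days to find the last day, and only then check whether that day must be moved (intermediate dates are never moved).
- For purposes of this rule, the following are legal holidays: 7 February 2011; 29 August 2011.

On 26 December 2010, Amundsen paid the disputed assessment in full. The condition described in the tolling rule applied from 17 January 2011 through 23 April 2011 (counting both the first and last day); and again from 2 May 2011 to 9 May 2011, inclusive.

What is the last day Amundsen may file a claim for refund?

October 17, 2011

188 days after 26 December 2010 is July 2, 2011.
From January 17, 2011 through April 23, 2011 inclusive is 97 days; tolling adds 97 days: July 2, 2011 + 97 days = October 7, 2011.
From May 2, 2011 through May 9, 2011 inclusive is 8 days; tolling adds 8 days: October 7, 2011 + 8 days = October 15, 2011.
October 15, 2011 is Saturday; October 16, 2011 is Sunday. The next qualifying day is October 17, 2011.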